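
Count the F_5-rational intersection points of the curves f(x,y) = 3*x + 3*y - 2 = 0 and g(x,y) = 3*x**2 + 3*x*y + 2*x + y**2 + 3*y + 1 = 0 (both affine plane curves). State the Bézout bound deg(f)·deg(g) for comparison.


Common zeros: ∅; count = 0; Bézout bound = 2.

deg(f) = 1, deg(g) = 2, so Bézout bound = 2.
Scan x ∈ F_5. For each x, list the y ∈ F_5 with f(x, y) ≡ 0 and those with g(x, y) ≡ 0 (mod 5); the common zeros in that column are the intersection.
  x = 0: f ≡ 0 at y ∈ {4}; g ≡ 0 at y ∈ {1}; common: ∅.
  x = 1: f ≡ 0 at y ∈ {3}; g ≡ 0 at y ∈ ∅; common: ∅.
  x = 2: f ≡ 0 at y ∈ {2}; g ≡ 0 at y ∈ ∅; common: ∅.
  x = 3: f ≡ 0 at y ∈ {1}; g ≡ 0 at y ∈ ∅; common: ∅.
  x = 4: f ≡ 0 at y ∈ {0}; g ≡ 0 at y ∈ ∅; common: ∅.
Collecting: common zeros = ∅, so the count is 0.
Comparison with the Bézout bound: 0 ≤ 2 = deg(f)·deg(g), as expected for curves with no common component (the affine F_5-count falls short of the bound because intersections may lie at infinity, over extension fields, or carry multiplicity).


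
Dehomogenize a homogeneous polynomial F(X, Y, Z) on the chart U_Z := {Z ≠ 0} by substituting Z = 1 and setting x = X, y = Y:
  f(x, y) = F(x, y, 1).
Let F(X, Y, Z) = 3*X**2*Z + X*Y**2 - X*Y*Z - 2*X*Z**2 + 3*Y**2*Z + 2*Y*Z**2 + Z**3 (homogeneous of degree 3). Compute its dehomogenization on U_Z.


f(x, y) = 3*x**2 + x*y**2 - x*y - 2*x + 3*y**2 + 2*y + 1

On U_Z we set Z = 1. Each monomial c·X^i·Y^j·Z^k in F becomes c·x^i·y^j·1^k = c·x^i·y^j.
Substituting Z = 1: F(X, Y, 1) = 3*x**2 + x*y**2 - x*y - 2*x + 3*y**2 + 2*y + 1.
Note: deg(f) ≤ deg(F) = 3; strict inequality happens when F is divisible by Z (lost terms).


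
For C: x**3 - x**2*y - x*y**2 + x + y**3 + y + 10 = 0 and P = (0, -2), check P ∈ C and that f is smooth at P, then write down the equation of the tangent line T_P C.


Tangent line at P: -3*x + 13*y + 26 = 0.

Step 1: f(0, -2) = 0, so P lies on C.
Step 2: partial derivatives
  f_x(x, y) = 3*x**2 - 2*x*y - y**2 + 1, f_y(x, y) = -x**2 - 2*x*y + 3*y**2 + 1.
  f_x(P) = -3, f_y(P) = 13 (gradient nonzero, so P is smooth).
Step 3: tangent line at P: -3·(x − 0) + 13·(y − -2) = 0.
Expanding: -3*x + 13*y + 26 = 0.


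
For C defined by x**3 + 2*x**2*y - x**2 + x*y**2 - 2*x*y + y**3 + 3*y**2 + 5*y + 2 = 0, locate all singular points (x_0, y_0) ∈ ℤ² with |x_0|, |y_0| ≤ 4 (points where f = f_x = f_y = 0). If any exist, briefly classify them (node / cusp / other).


Singular points: {(1, -1)}; classification: cusp.

Compute partial derivatives:
  f_x = 3*x**2 + 4*x*y - 2*x + y**2 - 2*y.
  f_y = 2*x**2 + 2*x*y - 2*x + 3*y**2 + 6*y + 5.
Scan x_0 ∈ {−4, ..., 4}. For each x_0, f_y(x_0, y) is a polynomial in y; find its integer roots y ∈ {−4, ..., 4}, then test f_x and f at those candidates.
  x = -4: f_y(-4, y) = 3*y**2 - 2*y + 45; no integer root y with |y| ≤ 4.
  x = -3: f_y(-3, y) = 3*y**2 + 29; no integer root y with |y| ≤ 4.
  x = -2: f_y(-2, y) = 3*y**2 + 2*y + 17; no integer root y with |y| ≤ 4.
  x = -1: f_y(-1, y) = 3*y**2 + 4*y + 9; no integer root y with |y| ≤ 4.
  x = 0: f_y(0, y) = 3*y**2 + 6*y + 5; no integer root y with |y| ≤ 4.
  x = 1: f_y(1, y) = 3*y**2 + 8*y + 5; vanishes at y ∈ {-1}. (1, -1): f_x = 0, f = 0 — SINGULAR.
  x = 2: f_y(2, y) = 3*y**2 + 10*y + 9; no integer root y with |y| ≤ 4.
  x = 3: f_y(3, y) = 3*y**2 + 12*y + 17; no integer root y with |y| ≤ 4.
  x = 4: f_y(4, y) = 3*y**2 + 14*y + 29; no integer root y with |y| ≤ 4.
Only singular point on the grid: (1, -1).
Classify: substitute x = 1 + u, y = -1 + v and expand: f = u**3 + 2*u**2*v + u*v**2 + v**3 + v**2.
No constant or linear terms (consistent with a singular point). Quadratic part: v**2. Cubic part: u**3 + 2*u**2*v + u*v**2 + v**3.
The quadratic part v**2 is a perfect square, so there is a single (double) tangent line v = 0, i.e. y = -1. Restricting the cubic part to that line (v = 0) leaves u**3 ≠ 0, so f is not divisible by v and the branch is v² ≈ -u**3 to lowest order — this is a cusp.
Classification: cusp.


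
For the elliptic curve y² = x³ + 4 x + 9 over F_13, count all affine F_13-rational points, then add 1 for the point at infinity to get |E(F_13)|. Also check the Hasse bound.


Affine points = {(0, 3), (0, 10), (1, 1), (1, 12), (2, 5), (2, 8), (3, 3), (3, 10), (7, 4), (7, 9), (10, 3), (10, 10), (12, 2), (12, 11)}; affine count = 14; |E(F_13)| = 15.

Discriminant check: Δ ∝ 4a³ + 27b² = 4·4³ + 27·9² = 4·64 + 27·81 ≡ 12 (mod 13). Nonzero ⇒ E is nonsingular.
For each x ∈ F_13, compute rhs = x³ + 4·x + 9 mod 13, then count y ∈ F_13 with y² ≡ rhs.
  x = 0: rhs = 9, matching y values: 3, 10 (2 points).
  x = 1: rhs = 1, matching y values: 1, 12 (2 points).
  x = 2: rhs = 12, matching y values: 5, 8 (2 points).
  x = 3: rhs = 9, matching y values: 3, 10 (2 points).
  x = 4: rhs = 11, matching y values: none (0 points).
  x = 5: rhs = 11, matching y values: none (0 points).
  x = 6: rhs = 2, matching y values: none (0 points).
  x = 7: rhs = 3, matching y values: 4, 9 (2 points).
  x = 8: rhs = 7, matching y values: none (0 points).
  x = 9: rhs = 7, matching y values: none (0 points).
  x = 10: rhs = 9, matching y values: 3, 10 (2 points).
  x = 11: rhs = 6, matching y values: none (0 points).
  x = 12: rhs = 4, matching y values: 2, 11 (2 points).
Total affine count: 14.
Full point count |E(F_13)| = 14 + 1 = 15.
Hasse bound: |15 − (13+1)| = |1| = 1 ≤ 2√13 ≈ 7.2111 ✓.


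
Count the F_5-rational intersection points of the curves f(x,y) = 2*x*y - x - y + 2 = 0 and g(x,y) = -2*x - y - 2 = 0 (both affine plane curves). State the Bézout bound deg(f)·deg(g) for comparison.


Common zeros: ∅; count = 0; Bézout bound = 2.

deg(f) = 2, deg(g) = 1, so Bézout bound = 2.
Scan x ∈ F_5. For each x, list the y ∈ F_5 with f(x, y) ≡ 0 and those with g(x, y) ≡ 0 (mod 5); the common zeros in that column are the intersection.
  x = 0: f ≡ 0 at y ∈ {2}; g ≡ 0 at y ∈ {3}; common: ∅.
  x = 1: f ≡ 0 at y ∈ {4}; g ≡ 0 at y ∈ {1}; common: ∅.
  x = 2: f ≡ 0 at y ∈ {0}; g ≡ 0 at y ∈ {4}; common: ∅.
  x = 3: f ≡ 0 at y ∈ ∅; g ≡ 0 at y ∈ {2}; common: ∅.
  x = 4: f ≡ 0 at y ∈ {1}; g ≡ 0 at y ∈ {0}; common: ∅.
Collecting: common zeros = ∅, so the count is 0.
Comparison with the Bézout bound: 0 ≤ 2 = deg(f)·deg(g), as expected for curves with no common component (the affine F_5-count falls short of the bound because intersections may lie at infinity, over extension fields, or carry multiplicity).


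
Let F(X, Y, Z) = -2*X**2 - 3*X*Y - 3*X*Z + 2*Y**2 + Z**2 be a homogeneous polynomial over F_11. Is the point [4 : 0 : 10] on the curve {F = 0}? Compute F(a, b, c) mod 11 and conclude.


F(4,0,10) ≡ 3 (mod 11); P is NOT on the curve.

Evaluate F(4, 0, 10) term-by-term (mod 11).
  -2*X**2 ↦ -2·16·1·1 = -32
  -3*X*Y ↦ -3·4·0·1 = 0
  -3*X*Z ↦ -3·4·1·10 = -120
  2*Y**2 ↦ 2·1·0·1 = 0
  Z**2 ↦ 1·1·1·100 = 100
Sum: F(4, 0, 10) = (-32) + (0) + (-120) + (0) + (100) = -52.
Reducing mod 11: -52 ≡ 3 (mod 11).
Since F(a, b, c) ≡ 3 ≠ 0 (mod 11), P does NOT lie on the curve.


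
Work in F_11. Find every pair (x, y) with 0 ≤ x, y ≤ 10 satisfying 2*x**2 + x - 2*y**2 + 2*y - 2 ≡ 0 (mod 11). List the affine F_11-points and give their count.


Affine F_11-points: {(1, 3), (1, 9), (4, 3), (4, 9), (7, 2), (7, 10), (8, 4), (8, 8), (9, 2), (9, 10)}; count = 10.

For each of the 121 pairs (x, y) ∈ F_11², evaluate f(x, y) mod 11. Record the zeros.
  x = 0: [0↦9, 1↦9, 2↦5, 3↦8, 4↦7, 5↦2, 6↦4, 7↦2, 8↦7, 9↦8, 10↦5]  zeros at y ∈ ∅
  x = 1: [0↦1, 1↦1, 2↦8, 3↦0, 4↦10, 5↦5, 6↦7, 7↦5, 8↦10, 9↦0, 10↦8]  zeros at y ∈ {3, 9}
  x = 2: [0↦8, 1↦8, 2↦4, 3↦7, 4↦6, 5↦1, 6↦3, 7↦1, 8↦6, 9↦7, 10↦4]  zeros at y ∈ ∅
  x = 3: [0↦8, 1↦8, 2↦4, 3↦7, 4↦6, 5↦1, 6↦3, 7↦1, 8↦6, 9↦7, 10↦4]  zeros at y ∈ ∅
  x = 4: [0↦1, 1↦1, 2↦8, 3↦0, 4↦10, 5↦5, 6↦7, 7↦5, 8↦10, 9↦0, 10↦8]  zeros at y ∈ {3, 9}
  x = 5: [0↦9, 1↦9, 2↦5, 3↦8, 4↦7, 5↦2, 6↦4, 7↦2, 8↦7, 9↦8, 10↦5]  zeros at y ∈ ∅
  x = 6: [0↦10, 1↦10, 2↦6, 3↦9, 4↦8, 5↦3, 6↦5, 7↦3, 8↦8, 9↦9, 10↦6]  zeros at y ∈ ∅
  x = 7: [0↦4, 1↦4, 2↦0, 3↦3, 4↦2, 5↦8, 6↦10, 7↦8, 8↦2, 9↦3, 10↦0]  zeros at y ∈ {2, 10}
  x = 8: [0↦2, 1↦2, 2↦9, 3↦1, 4↦0, 5↦6, 6↦8, 7↦6, 8↦0, 9↦1, 10↦9]  zeros at y ∈ {4, 8}
  x = 9: [0↦4, 1↦4, 2↦0, 3↦3, 4↦2, 5↦8, 6↦10, 7↦8, 8↦2, 9↦3, 10↦0]  zeros at y ∈ {2, 10}
  x = 10: [0↦10, 1↦10, 2↦6, 3↦9, 4↦8, 5↦3, 6↦5, 7↦3, 8↦8, 9↦9, 10↦6]  zeros at y ∈ ∅
Collecting zeros: affine points = {(1, 3), (1, 9), (4, 3), (4, 9), (7, 2), (7, 10), (8, 4), (8, 8), (9, 2), (9, 10)}.
Total count |C(F_11)_aff| = 10.


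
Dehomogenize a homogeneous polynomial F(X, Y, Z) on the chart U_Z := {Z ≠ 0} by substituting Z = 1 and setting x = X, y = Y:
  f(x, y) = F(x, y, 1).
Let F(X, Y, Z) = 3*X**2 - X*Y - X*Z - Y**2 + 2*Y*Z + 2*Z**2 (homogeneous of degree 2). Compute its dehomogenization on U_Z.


f(x, y) = 3*x**2 - x*y - x - y**2 + 2*y + 2

On U_Z we set Z = 1. Each monomial c·X^i·Y^j·Z^k in F becomes c·x^i·y^j·1^k = c·x^i·y^j.
Substituting Z = 1: F(X, Y, 1) = 3*x**2 - x*y - x - y**2 + 2*y + 2.
Note: deg(f) ≤ deg(F) = 2; strict inequality happens when F is divisible by Z (lost terms).


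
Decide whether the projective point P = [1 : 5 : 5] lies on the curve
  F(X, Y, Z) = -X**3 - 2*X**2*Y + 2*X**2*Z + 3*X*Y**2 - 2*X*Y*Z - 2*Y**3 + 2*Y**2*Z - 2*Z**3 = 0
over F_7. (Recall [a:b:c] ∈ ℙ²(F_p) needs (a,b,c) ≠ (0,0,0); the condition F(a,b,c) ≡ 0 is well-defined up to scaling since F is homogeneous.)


F(1,5,5) ≡ 5 (mod 7); P is NOT on the curve.

Evaluate F(1, 5, 5) term-by-term (mod 7).
  -X**3 ↦ -1·1·1·1 = -1
  -2*X**2*Y ↦ -2·1·5·1 = -10
  2*X**2*Z ↦ 2·1·1·5 = 10
  3*X*Y**2 ↦ 3·1·25·1 = 75
  -2*X*Y*Z ↦ -2·1·5·5 = -50
  -2*Y**3 ↦ -2·1·125·1 = -250
  2*Y**2*Z ↦ 2·1·25·5 = 250
  -2*Z**3 ↦ -2·1·1·125 = -250
Sum: F(1, 5, 5) = (-1) + (-10) + (10) + (75) + (-50) + (-250) + (250) + (-250) = -226.
Reducing mod 7: -226 ≡ 5 (mod 7).
Since F(a, b, c) ≡ 5 ≠ 0 (mod 7), P does NOT lie on the curve.


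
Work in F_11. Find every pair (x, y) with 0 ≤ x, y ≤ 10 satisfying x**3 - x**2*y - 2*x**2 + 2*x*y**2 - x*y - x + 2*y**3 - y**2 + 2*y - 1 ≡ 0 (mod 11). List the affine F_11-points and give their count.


Affine F_11-points: {(0, 6), (1, 1), (2, 3), (3, 5), (6, 1), (6, 5), (7, 1), (7, 8), (9, 4), (9, 5), (9, 10), (10, 7)}; count = 12.

For each of the 121 pairs (x, y) ∈ F_11², evaluate f(x, y) mod 11. Record the zeros.
  x = 0: [0↦10, 1↦2, 2↦4, 3↦6, 4↦9, 5↦3, 6↦0, 7↦1, 8↦7, 9↦8, 10↦5]  zeros at y ∈ {6}
  x = 1: [0↦8, 1↦0, 2↦6, 3↦5, 4↦9, 5↦8, 6↦3, 7↦6, 8↦7, 9↦7, 10↦7]  zeros at y ∈ {1}
  x = 2: [0↦8, 1↦9, 2↦6, 3↦0, 4↦3, 5↦5, 6↦7, 7↦10, 8↦4, 9↦1, 10↦2]  zeros at y ∈ {3}
  x = 3: [0↦5, 1↦2, 2↦10, 3↦8, 4↦8, 5↦0, 6↦7, 7↦8, 8↦4, 9↦7, 10↦7]  zeros at y ∈ {5}
  x = 4: [0↦5, 1↦7, 2↦2, 3↦2, 4↦8, 5↦10, 6↦9, 7↦6, 8↦2, 9↦9, 10↦6]  zeros at y ∈ ∅
  x = 5: [0↦3, 1↦8, 2↦10, 3↦10, 4↦9, 5↦8, 6↦8, 7↦10, 8↦4, 9↦2, 10↦5]  zeros at y ∈ ∅
  x = 6: [0↦5, 1↦0, 2↦7, 3↦5, 4↦6, 5↦0, 6↦10, 7↦4, 8↦5, 9↦3, 10↦10]  zeros at y ∈ {1, 5}
  x = 7: [0↦6, 1↦0, 2↦10, 3↦4, 4↦5, 5↦3, 6↦10, 7↦5, 8↦0, 9↦7, 10↦5]  zeros at y ∈ {1, 8}
  x = 8: [0↦1, 1↦3, 2↦3, 3↦2, 4↦1, 5↦1, 6↦3, 7↦8, 8↦6, 9↦9, 10↦7]  zeros at y ∈ ∅
  x = 9: [0↦7, 1↦4, 2↦3, 3↦5, 4↦0, 5↦0, 6↦6, 7↦8, 8↦7, 9↦4, 10↦0]  zeros at y ∈ {4, 5, 10}
  x = 10: [0↦8, 1↦9, 2↦5, 3↦8, 4↦8, 5↦6, 6↦3, 7↦0, 8↦9, 9↦9, 10↦1]  zeros at y ∈ {7}
Collecting zeros: affine points = {(0, 6), (1, 1), (2, 3), (3, 5), (6, 1), (6, 5), (7, 1), (7, 8), (9, 4), (9, 5), (9, 10), (10, 7)}.
Total count |C(F_11)_aff| = 12.


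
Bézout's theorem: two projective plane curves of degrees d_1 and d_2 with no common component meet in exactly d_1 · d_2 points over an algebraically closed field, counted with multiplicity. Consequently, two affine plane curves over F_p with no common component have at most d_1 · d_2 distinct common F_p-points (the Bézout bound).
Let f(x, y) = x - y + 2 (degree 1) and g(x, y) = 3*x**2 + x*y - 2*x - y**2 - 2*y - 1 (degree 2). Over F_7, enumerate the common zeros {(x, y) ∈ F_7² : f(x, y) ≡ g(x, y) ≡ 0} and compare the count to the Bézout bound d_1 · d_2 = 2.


Common zeros: {(3, 5), (6, 1)}; count = 2; Bézout bound = 2.

deg(f) = 1, deg(g) = 2, so Bézout bound = 2.
Scan x ∈ F_7. For each x, list the y ∈ F_7 with f(x, y) ≡ 0 and those with g(x, y) ≡ 0 (mod 7); the common zeros in that column are the intersection.
  x = 0: f ≡ 0 at y ∈ {2}; g ≡ 0 at y ∈ {6}; common: ∅.
  x = 1: f ≡ 0 at y ∈ {3}; g ≡ 0 at y ∈ {0, 6}; common: ∅.
  x = 2: f ≡ 0 at y ∈ {4}; g ≡ 0 at y ∈ {0}; common: ∅.
  x = 3: f ≡ 0 at y ∈ {5}; g ≡ 0 at y ∈ {3, 5}; common: {5}.
  x = 4: f ≡ 0 at y ∈ {6}; g ≡ 0 at y ∈ ∅; common: ∅.
  x = 5: f ≡ 0 at y ∈ {0}; g ≡ 0 at y ∈ ∅; common: ∅.
  x = 6: f ≡ 0 at y ∈ {1}; g ≡ 0 at y ∈ {1, 3}; common: {1}.
Collecting: common zeros = {(3, 5), (6, 1)}, so the count is 2.
Comparison with the Bézout bound: 2 ≤ 2 = deg(f)·deg(g), as expected for curves with no common component (the bound is attained).


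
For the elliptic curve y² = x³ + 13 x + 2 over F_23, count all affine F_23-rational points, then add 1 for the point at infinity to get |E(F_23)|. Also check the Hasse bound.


Affine points = {(0, 5), (0, 18), (1, 4), (1, 19), (2, 6), (2, 17), (4, 7), (4, 16), (5, 10), (5, 13), (11, 2), (11, 21), (12, 0), (19, 1), (19, 22)}; affine count = 15; |E(F_23)| = 16.

Discriminant check: Δ ∝ 4a³ + 27b² = 4·13³ + 27·2² = 4·2197 + 27·4 ≡ 18 (mod 23). Nonzero ⇒ E is nonsingular.
For each x ∈ F_23, compute rhs = x³ + 13·x + 2 mod 23, then count y ∈ F_23 with y² ≡ rhs.
  x = 0: rhs = 2, matching y values: 5, 18 (2 points).
  x = 1: rhs = 16, matching y values: 4, 19 (2 points).
  x = 2: rhs = 13, matching y values: 6, 17 (2 points).
  x = 3: rhs = 22, matching y values: none (0 points).
  x = 4: rhs = 3, matching y values: 7, 16 (2 points).
  x = 5: rhs = 8, matching y values: 10, 13 (2 points).
  x = 6: rhs = 20, matching y values: none (0 points).
  x = 7: rhs = 22, matching y values: none (0 points).
  x = 8: rhs = 20, matching y values: none (0 points).
  x = 9: rhs = 20, matching y values: none (0 points).
  x = 10: rhs = 5, matching y values: none (0 points).
  x = 11: rhs = 4, matching y values: 2, 21 (2 points).
  x = 12: rhs = 0, matching y values: 0 (1 points).
  x = 13: rhs = 22, matching y values: none (0 points).
  x = 14: rhs = 7, matching y values: none (0 points).
  x = 15: rhs = 7, matching y values: none (0 points).
  x = 16: rhs = 5, matching y values: none (0 points).
  x = 17: rhs = 7, matching y values: none (0 points).
  x = 18: rhs = 19, matching y values: none (0 points).
  x = 19: rhs = 1, matching y values: 1, 22 (2 points).
  x = 20: rhs = 5, matching y values: none (0 points).
  x = 21: rhs = 14, matching y values: none (0 points).
  x = 22: rhs = 11, matching y values: none (0 points).
Total affine count: 15.
Full point count |E(F_23)| = 15 + 1 = 16.
Hasse bound: |16 − (23+1)| = |-8| = 8 ≤ 2√23 ≈ 9.5917 ✓.


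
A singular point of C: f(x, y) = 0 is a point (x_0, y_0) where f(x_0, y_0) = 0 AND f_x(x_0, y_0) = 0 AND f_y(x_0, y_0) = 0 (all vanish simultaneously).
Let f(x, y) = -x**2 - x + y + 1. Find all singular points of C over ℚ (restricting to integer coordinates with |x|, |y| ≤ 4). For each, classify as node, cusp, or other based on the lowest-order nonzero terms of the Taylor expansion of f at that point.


No singular points in the scanned grid; C is smooth there.

Compute partial derivatives:
  f_x = -2*x - 1.
  f_y = 1.
f_y = 1 is a nonzero constant, so f_y never vanishes: no point (x, y) can satisfy f = f_x = f_y = 0. In particular no (x, y) ∈ {−4, ..., 4}² is singular; the curve is smooth.


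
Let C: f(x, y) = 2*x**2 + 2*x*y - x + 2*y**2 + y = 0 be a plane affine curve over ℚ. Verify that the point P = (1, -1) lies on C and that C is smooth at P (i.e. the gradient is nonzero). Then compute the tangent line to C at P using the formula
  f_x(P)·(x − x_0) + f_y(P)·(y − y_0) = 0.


Tangent line at P: x - y - 2 = 0.

Step 1: f(1, -1) = 0, so P lies on C.
Step 2: partial derivatives
  f_x(x, y) = 4*x + 2*y - 1, f_y(x, y) = 2*x + 4*y + 1.
  f_x(P) = 1, f_y(P) = -1 (gradient nonzero, so P is smooth).
Step 3: tangent line at P: 1·(x − 1) + -1·(y − -1) = 0.
Expanding: x - y - 2 = 0.


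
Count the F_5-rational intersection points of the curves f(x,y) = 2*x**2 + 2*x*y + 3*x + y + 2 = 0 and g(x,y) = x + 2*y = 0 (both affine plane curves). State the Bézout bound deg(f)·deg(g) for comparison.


Common zeros: ∅; count = 0; Bézout bound = 2.

deg(f) = 2, deg(g) = 1, so Bézout bound = 2.
Scan x ∈ F_5. For each x, list the y ∈ F_5 with f(x, y) ≡ 0 and those with g(x, y) ≡ 0 (mod 5); the common zeros in that column are the intersection.
  x = 0: f ≡ 0 at y ∈ {3}; g ≡ 0 at y ∈ {0}; common: ∅.
  x = 1: f ≡ 0 at y ∈ {1}; g ≡ 0 at y ∈ {2}; common: ∅.
  x = 2: f ≡ 0 at y ∈ ∅; g ≡ 0 at y ∈ {4}; common: ∅.
  x = 3: f ≡ 0 at y ∈ {3}; g ≡ 0 at y ∈ {1}; common: ∅.
  x = 4: f ≡ 0 at y ∈ {1}; g ≡ 0 at y ∈ {3}; common: ∅.
Collecting: common zeros = ∅, so the count is 0.
Comparison with the Bézout bound: 0 ≤ 2 = deg(f)·deg(g), as expected for curves with no common component (the affine F_5-count falls short of the bound because intersections may lie at infinity, over extension fields, or carry multiplicity).


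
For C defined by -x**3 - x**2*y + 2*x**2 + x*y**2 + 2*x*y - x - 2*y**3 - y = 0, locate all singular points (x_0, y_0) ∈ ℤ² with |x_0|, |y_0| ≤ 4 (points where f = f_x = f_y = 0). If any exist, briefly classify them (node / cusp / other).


Singular points: {(1, 0)}; classification: node.

Compute partial derivatives:
  f_x = -3*x**2 - 2*x*y + 4*x + y**2 + 2*y - 1.
  f_y = -x**2 + 2*x*y + 2*x - 6*y**2 - 1.
Scan x_0 ∈ {−4, ..., 4}. For each x_0, f_y(x_0, y) is a polynomial in y; find its integer roots y ∈ {−4, ..., 4}, then test f_x and f at those candidates.
  x = -4: f_y(-4, y) = -6*y**2 - 8*y - 25; no integer root y with |y| ≤ 4.
  x = -3: f_y(-3, y) = -6*y**2 - 6*y - 16; no integer root y with |y| ≤ 4.
  x = -2: f_y(-2, y) = -6*y**2 - 4*y - 9; no integer root y with |y| ≤ 4.
  x = -1: f_y(-1, y) = -6*y**2 - 2*y - 4; no integer root y with |y| ≤ 4.
  x = 0: f_y(0, y) = -6*y**2 - 1; no integer root y with |y| ≤ 4.
  x = 1: f_y(1, y) = -6*y**2 + 2*y; vanishes at y ∈ {0}. (1, 0): f_x = 0, f = 0 — SINGULAR.
  x = 2: f_y(2, y) = -6*y**2 + 4*y - 1; no integer root y with |y| ≤ 4.
  x = 3: f_y(3, y) = -6*y**2 + 6*y - 4; no integer root y with |y| ≤ 4.
  x = 4: f_y(4, y) = -6*y**2 + 8*y - 9; no integer root y with |y| ≤ 4.
Only singular point on the grid: (1, 0).
Classify: substitute x = 1 + u, y = 0 + v and expand: f = -u**3 - u**2*v - u**2 + u*v**2 - 2*v**3 + v**2.
No constant or linear terms (consistent with a singular point). Quadratic part: -u**2 + v**2. Cubic part: -u**3 - u**2*v + u*v**2 - 2*v**3.
The quadratic part v**2 - u**2 = (v − u)(v + u) splits into two distinct linear factors, so there are two distinct tangent lines y − 0 = ±(x − 1) — this is a node (ordinary double point).
Classification: node.


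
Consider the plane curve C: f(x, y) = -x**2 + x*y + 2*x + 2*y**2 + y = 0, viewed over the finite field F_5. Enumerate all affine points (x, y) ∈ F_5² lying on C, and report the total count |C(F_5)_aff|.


Affine F_5-points: {(0, 0), (0, 2), (1, 1), (1, 3), (2, 0), (2, 1), (3, 4), (4, 2), (4, 3)}; count = 9.

For each of the 25 pairs (x, y) ∈ F_5², evaluate f(x, y) mod 5. Record the zeros.
  x = 0: [0↦0, 1↦3, 2↦0, 3↦1, 4↦1]  zeros at y ∈ {0, 2}
  x = 1: [0↦1, 1↦0, 2↦3, 3↦0, 4↦1]  zeros at y ∈ {1, 3}
  x = 2: [0↦0, 1↦0, 2↦4, 3↦2, 4↦4]  zeros at y ∈ {0, 1}
  x = 3: [0↦2, 1↦3, 2↦3, 3↦2, 4↦0]  zeros at y ∈ {4}
  x = 4: [0↦2, 1↦4, 2↦0, 3↦0, 4↦4]  zeros at y ∈ {2, 3}
Collecting zeros: affine points = {(0, 0), (0, 2), (1, 1), (1, 3), (2, 0), (2, 1), (3, 4), (4, 2), (4, 3)}.
Total count |C(F_5)_aff| = 9.


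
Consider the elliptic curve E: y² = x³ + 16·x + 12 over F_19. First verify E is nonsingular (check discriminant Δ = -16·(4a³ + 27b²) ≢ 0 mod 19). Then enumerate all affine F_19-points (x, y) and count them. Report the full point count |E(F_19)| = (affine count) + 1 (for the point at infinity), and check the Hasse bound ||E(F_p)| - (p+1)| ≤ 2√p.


Affine points = {(3, 7), (3, 12), (4, 8), (4, 11), (6, 1), (6, 18), (7, 7), (7, 12), (8, 5), (8, 14), (9, 7), (9, 12), (13, 2), (13, 17), (14, 4), (14, 15), (15, 6), (15, 13)}; affine count = 18; |E(F_19)| = 19.

Discriminant check: Δ ∝ 4a³ + 27b² = 4·16³ + 27·12² = 4·4096 + 27·144 ≡ 18 (mod 19). Nonzero ⇒ E is nonsingular.
For each x ∈ F_19, compute rhs = x³ + 16·x + 12 mod 19, then count y ∈ F_19 with y² ≡ rhs.
  x = 0: rhs = 12, matching y values: none (0 points).
  x = 1: rhs = 10, matching y values: none (0 points).
  x = 2: rhs = 14, matching y values: none (0 points).
  x = 3: rhs = 11, matching y values: 7, 12 (2 points).
  x = 4: rhs = 7, matching y values: 8, 11 (2 points).
  x = 5: rhs = 8, matching y values: none (0 points).
  x = 6: rhs = 1, matching y values: 1, 18 (2 points).
  x = 7: rhs = 11, matching y values: 7, 12 (2 points).
  x = 8: rhs = 6, matching y values: 5, 14 (2 points).
  x = 9: rhs = 11, matching y values: 7, 12 (2 points).
  x = 10: rhs = 13, matching y values: none (0 points).
  x = 11: rhs = 18, matching y values: none (0 points).
  x = 12: rhs = 13, matching y values: none (0 points).
  x = 13: rhs = 4, matching y values: 2, 17 (2 points).
  x = 14: rhs = 16, matching y values: 4, 15 (2 points).
  x = 15: rhs = 17, matching y values: 6, 13 (2 points).
  x = 16: rhs = 13, matching y values: none (0 points).
  x = 17: rhs = 10, matching y values: none (0 points).
  x = 18: rhs = 14, matching y values: none (0 points).
Total affine count: 18.
Full point count |E(F_19)| = 18 + 1 = 19.
Hasse bound: |19 − (19+1)| = |-1| = 1 ≤ 2√19 ≈ 8.7178 ✓.


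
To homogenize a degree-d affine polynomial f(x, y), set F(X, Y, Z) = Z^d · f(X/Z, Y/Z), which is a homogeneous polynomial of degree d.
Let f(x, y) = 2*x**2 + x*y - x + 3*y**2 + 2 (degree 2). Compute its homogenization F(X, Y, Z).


F(X, Y, Z) = 2*X**2 + X*Y - X*Z + 3*Y**2 + 2*Z**2

deg(f) = 2.
Substitute x = X/Z, y = Y/Z into f, then multiply by Z^2.
  monomial 2·x^2·y^0 ↦ 2·X^2·Y^0·Z^0.
  monomial 1·x^1·y^1 ↦ 1·X^1·Y^1·Z^0.
  monomial -1·x^1·y^0 ↦ -1·X^1·Y^0·Z^1.
  monomial 3·x^0·y^2 ↦ 3·X^0·Y^2·Z^0.
  monomial 2·x^0·y^0 ↦ 2·X^0·Y^0·Z^2.
Collecting: F(X, Y, Z) = 2*X**2 + X*Y - X*Z + 3*Y**2 + 2*Z**2.


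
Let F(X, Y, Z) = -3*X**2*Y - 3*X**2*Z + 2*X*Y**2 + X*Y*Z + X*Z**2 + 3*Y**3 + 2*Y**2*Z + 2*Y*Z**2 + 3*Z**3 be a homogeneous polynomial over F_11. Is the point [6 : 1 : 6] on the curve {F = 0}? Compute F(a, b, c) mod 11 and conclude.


F(6,1,6) ≡ 1 (mod 11); P is NOT on the curve.

Evaluate F(6, 1, 6) term-by-term (mod 11).
  -3*X**2*Y ↦ -3·36·1·1 = -108
  -3*X**2*Z ↦ -3·36·1·6 = -648
  2*X*Y**2 ↦ 2·6·1·1 = 12
  X*Y*Z ↦ 1·6·1·6 = 36
  X*Z**2 ↦ 1·6·1·36 = 216
  3*Y**3 ↦ 3·1·1·1 = 3
  2*Y**2*Z ↦ 2·1·1·6 = 12
  2*Y*Z**2 ↦ 2·1·1·36 = 72
  3*Z**3 ↦ 3·1·1·216 = 648
Sum: F(6, 1, 6) = (-108) + (-648) + (12) + (36) + (216) + (3) + (12) + (72) + (648) = 243.
Reducing mod 11: 243 ≡ 1 (mod 11).
Since F(a, b, c) ≡ 1 ≠ 0 (mod 11), P does NOT lie on the curve.


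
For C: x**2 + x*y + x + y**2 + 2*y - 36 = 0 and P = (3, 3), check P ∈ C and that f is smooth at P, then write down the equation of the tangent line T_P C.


Tangent line at P: 10*x + 11*y - 63 = 0.

Step 1: f(3, 3) = 0, so P lies on C.
Step 2: partial derivatives
  f_x(x, y) = 2*x + y + 1, f_y(x, y) = x + 2*y + 2.
  f_x(P) = 10, f_y(P) = 11 (gradient nonzero, so P is smooth).
Step 3: tangent line at P: 10·(x − 3) + 11·(y − 3) = 0.
Expanding: 10*x + 11*y - 63 = 0.


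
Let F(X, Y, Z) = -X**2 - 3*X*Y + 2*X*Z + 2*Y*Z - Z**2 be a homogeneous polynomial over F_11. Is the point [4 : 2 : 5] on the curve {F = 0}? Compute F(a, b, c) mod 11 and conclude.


F(4,2,5) ≡ 6 (mod 11); P is NOT on the curve.

Evaluate F(4, 2, 5) term-by-term (mod 11).
  -X**2 ↦ -1·16·1·1 = -16
  -3*X*Y ↦ -3·4·2·1 = -24
  2*X*Z ↦ 2·4·1·5 = 40
  2*Y*Z ↦ 2·1·2·5 = 20
  -Z**2 ↦ -1·1·1·25 = -25
Sum: F(4, 2, 5) = (-16) + (-24) + (40) + (20) + (-25) = -5.
Reducing mod 11: -5 ≡ 6 (mod 11).
Since F(a, b, c) ≡ 6 ≠ 0 (mod 11), P does NOT lie on the curve.


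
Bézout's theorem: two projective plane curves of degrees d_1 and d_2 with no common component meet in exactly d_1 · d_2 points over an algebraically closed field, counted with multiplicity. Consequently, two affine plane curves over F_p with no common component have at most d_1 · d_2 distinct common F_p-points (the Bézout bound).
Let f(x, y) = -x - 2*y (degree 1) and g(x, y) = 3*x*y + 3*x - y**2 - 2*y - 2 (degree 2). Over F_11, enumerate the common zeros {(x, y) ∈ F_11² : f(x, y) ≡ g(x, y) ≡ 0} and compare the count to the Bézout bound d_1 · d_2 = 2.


Common zeros: ∅; count = 0; Bézout bound = 2.

deg(f) = 1, deg(g) = 2, so Bézout bound = 2.
Scan x ∈ F_11. For each x, list the y ∈ F_11 with f(x, y) ≡ 0 and those with g(x, y) ≡ 0 (mod 11); the common zeros in that column are the intersection.
  x = 0: f ≡ 0 at y ∈ {0}; g ≡ 0 at y ∈ ∅; common: ∅.
  x = 1: f ≡ 0 at y ∈ {5}; g ≡ 0 at y ∈ {4, 8}; common: ∅.
  x = 2: f ≡ 0 at y ∈ {10}; g ≡ 0 at y ∈ ∅; common: ∅.
  x = 3: f ≡ 0 at y ∈ {4}; g ≡ 0 at y ∈ {9}; common: ∅.
  x = 4: f ≡ 0 at y ∈ {9}; g ≡ 0 at y ∈ ∅; common: ∅.
  x = 5: f ≡ 0 at y ∈ {3}; g ≡ 0 at y ∈ {6, 7}; common: ∅.
  x = 6: f ≡ 0 at y ∈ {8}; g ≡ 0 at y ∈ {2, 3}; common: ∅.
  x = 7: f ≡ 0 at y ∈ {2}; g ≡ 0 at y ∈ ∅; common: ∅.
  x = 8: f ≡ 0 at y ∈ {7}; g ≡ 0 at y ∈ {0}; common: ∅.
  x = 9: f ≡ 0 at y ∈ {1}; g ≡ 0 at y ∈ ∅; common: ∅.
  x = 10: f ≡ 0 at y ∈ {6}; g ≡ 0 at y ∈ {1, 5}; common: ∅.
Collecting: common zeros = ∅, so the count is 0.
Comparison with the Bézout bound: 0 ≤ 2 = deg(f)·deg(g), as expected for curves with no common component (the affine F_11-count falls short of the bound because intersections may lie at infinity, over extension fields, or carry multiplicity).


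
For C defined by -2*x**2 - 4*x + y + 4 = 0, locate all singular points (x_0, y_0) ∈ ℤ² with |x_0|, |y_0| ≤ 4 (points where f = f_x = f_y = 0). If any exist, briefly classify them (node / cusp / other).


No singular points in the scanned grid; C is smooth there.

Compute partial derivatives:
  f_x = -4*x - 4.
  f_y = 1.
f_y = 1 is a nonzero constant, so f_y never vanishes: no point (x, y) can satisfy f = f_x = f_y = 0. In particular no (x, y) ∈ {−4, ..., 4}² is singular; the curve is smooth.


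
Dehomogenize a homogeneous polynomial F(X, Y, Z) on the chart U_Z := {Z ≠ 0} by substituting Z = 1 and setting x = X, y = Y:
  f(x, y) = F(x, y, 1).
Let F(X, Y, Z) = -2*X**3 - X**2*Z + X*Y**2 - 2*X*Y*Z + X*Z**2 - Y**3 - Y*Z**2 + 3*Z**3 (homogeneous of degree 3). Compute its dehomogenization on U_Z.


f(x, y) = -2*x**3 - x**2 + x*y**2 - 2*x*y + x - y**3 - y + 3

On U_Z we set Z = 1. Each monomial c·X^i·Y^j·Z^k in F becomes c·x^i·y^j·1^k = c·x^i·y^j.
Substituting Z = 1: F(X, Y, 1) = -2*x**3 - x**2 + x*y**2 - 2*x*y + x - y**3 - y + 3.
Note: deg(f) ≤ deg(F) = 3; strict inequality happens when F is divisible by Z (lost terms).


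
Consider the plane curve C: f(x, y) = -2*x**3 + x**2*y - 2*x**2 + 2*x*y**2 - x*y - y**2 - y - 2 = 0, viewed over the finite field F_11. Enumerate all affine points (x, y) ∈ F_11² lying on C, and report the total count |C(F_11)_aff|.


Affine F_11-points: {(0, 4), (0, 6), (1, 3), (1, 9), (2, 1), (2, 6), (3, 2), (3, 8), (4, 3), (4, 8), (6, 0), (7, 8), (7, 10)}; count = 13.

For each of the 121 pairs (x, y) ∈ F_11², evaluate f(x, y) mod 11. Record the zeros.
  x = 0: [0↦9, 1↦7, 2↦3, 3↦8, 4↦0, 5↦1, 6↦0, 7↦8, 8↦3, 9↦7, 10↦9]  zeros at y ∈ {4, 6}
  x = 1: [0↦5, 1↦5, 2↦7, 3↦0, 4↦6, 5↦3, 6↦2, 7↦3, 8↦6, 9↦0, 10↦7]  zeros at y ∈ {3, 9}
  x = 2: [0↦7, 1↦0, 2↦10, 3↦4, 4↦4, 5↦10, 6↦0, 7↦7, 8↦9, 9↦6, 10↦9]  zeros at y ∈ {1, 6}
  x = 3: [0↦3, 1↦2, 2↦0, 3↦8, 4↦4, 5↦10, 6↦4, 7↦8, 8↦0, 9↦2, 10↦3]  zeros at y ∈ {2, 8}
  x = 4: [0↦3, 1↦10, 2↦9, 3↦0, 4↦5, 5↦2, 6↦2, 7↦5, 8↦0, 9↦9, 10↦10]  zeros at y ∈ {3, 8}
  x = 5: [0↦6, 1↦1, 2↦3, 3↦1, 4↦6, 5↦7, 6↦4, 7↦8, 8↦8, 9↦4, 10↦7]  zeros at y ∈ ∅
  x = 6: [0↦0, 1↦7, 2↦3, 3↦10, 4↦6, 5↦2, 6↦9, 7↦5, 8↦1, 9↦8, 10↦4]  zeros at y ∈ {0}
  x = 7: [0↦6, 1↦5, 2↦8, 3↦4, 4↦4, 5↦8, 6↦5, 7↦6, 8↦0, 9↦9, 10↦0]  zeros at y ∈ {8, 10}
  x = 8: [0↦1, 1↦5, 2↦6, 3↦4, 4↦10, 5↦2, 6↦2, 7↦10, 8↦4, 9↦6, 10↦5]  zeros at y ∈ ∅
  x = 9: [0↦6, 1↦6, 2↦7, 3↦9, 4↦1, 5↦5, 6↦10, 7↦5, 8↦1, 9↦9, 10↦7]  zeros at y ∈ ∅
  x = 10: [0↦9, 1↦7, 2↦10, 3↦7, 4↦9, 5↦5, 6↦6, 7↦1, 8↦1, 9↦6, 10↦5]  zeros at y ∈ ∅
Collecting zeros: affine points = {(0, 4), (0, 6), (1, 3), (1, 9), (2, 1), (2, 6), (3, 2), (3, 8), (4, 3), (4, 8), (6, 0), (7, 8), (7, 10)}.
Total count |C(F_11)_aff| = 13.


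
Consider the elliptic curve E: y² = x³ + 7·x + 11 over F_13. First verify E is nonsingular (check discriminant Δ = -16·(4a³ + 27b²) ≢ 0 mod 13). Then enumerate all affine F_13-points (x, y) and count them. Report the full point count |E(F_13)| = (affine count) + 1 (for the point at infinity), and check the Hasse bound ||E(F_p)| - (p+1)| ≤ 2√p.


Affine points = {(4, 5), (4, 8), (6, 3), (6, 10), (7, 0), (9, 6), (9, 7), (12, 4), (12, 9)}; affine count = 9; |E(F_13)| = 10.

Discriminant check: Δ ∝ 4a³ + 27b² = 4·7³ + 27·11² = 4·343 + 27·121 ≡ 11 (mod 13). Nonzero ⇒ E is nonsingular.
For each x ∈ F_13, compute rhs = x³ + 7·x + 11 mod 13, then count y ∈ F_13 with y² ≡ rhs.
  x = 0: rhs = 11, matching y values: none (0 points).
  x = 1: rhs = 6, matching y values: none (0 points).
  x = 2: rhs = 7, matching y values: none (0 points).
  x = 3: rhs = 7, matching y values: none (0 points).
  x = 4: rhs = 12, matching y values: 5, 8 (2 points).
  x = 5: rhs = 2, matching y values: none (0 points).
  x = 6: rhs = 9, matching y values: 3, 10 (2 points).
  x = 7: rhs = 0, matching y values: 0 (1 points).
  x = 8: rhs = 7, matching y values: none (0 points).
  x = 9: rhs = 10, matching y values: 6, 7 (2 points).
  x = 10: rhs = 2, matching y values: none (0 points).
  x = 11: rhs = 2, matching y values: none (0 points).
  x = 12: rhs = 3, matching y values: 4, 9 (2 points).
Total affine count: 9.
Full point count |E(F_13)| = 9 + 1 = 10.
Hasse bound: |10 − (13+1)| = |-4| = 4 ≤ 2√13 ≈ 7.2111 ✓.


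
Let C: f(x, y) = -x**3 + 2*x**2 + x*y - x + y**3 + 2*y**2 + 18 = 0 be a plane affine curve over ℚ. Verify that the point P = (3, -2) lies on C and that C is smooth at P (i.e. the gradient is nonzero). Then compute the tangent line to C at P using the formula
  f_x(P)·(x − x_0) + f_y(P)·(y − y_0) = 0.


Tangent line at P: -18*x + 7*y + 68 = 0.

Step 1: f(3, -2) = 0, so P lies on C.
Step 2: partial derivatives
  f_x(x, y) = -3*x**2 + 4*x + y - 1, f_y(x, y) = x + 3*y**2 + 4*y.
  f_x(P) = -18, f_y(P) = 7 (gradient nonzero, so P is smooth).
Step 3: tangent line at P: -18·(x − 3) + 7·(y − -2) = 0.
Expanding: -18*x + 7*y + 68 = 0.


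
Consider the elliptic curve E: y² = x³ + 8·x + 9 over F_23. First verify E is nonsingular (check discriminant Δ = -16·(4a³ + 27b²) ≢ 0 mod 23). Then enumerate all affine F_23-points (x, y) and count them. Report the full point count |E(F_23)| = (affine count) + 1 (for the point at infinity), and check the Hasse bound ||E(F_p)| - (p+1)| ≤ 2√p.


Affine points = {(0, 3), (0, 20), (1, 8), (1, 15), (4, 6), (4, 17), (5, 6), (5, 17), (10, 10), (10, 13), (11, 5), (11, 18), (12, 4), (12, 19), (14, 6), (14, 17), (15, 10), (15, 13), (16, 1), (16, 22), (20, 2), (20, 21), (21, 10), (21, 13), (22, 0)}; affine count = 25; |E(F_23)| = 26.

Discriminant check: Δ ∝ 4a³ + 27b² = 4·8³ + 27·9² = 4·512 + 27·81 ≡ 3 (mod 23). Nonzero ⇒ E is nonsingular.
For each x ∈ F_23, compute rhs = x³ + 8·x + 9 mod 23, then count y ∈ F_23 with y² ≡ rhs.
  x = 0: rhs = 9, matching y values: 3, 20 (2 points).
  x = 1: rhs = 18, matching y values: 8, 15 (2 points).
  x = 2: rhs = 10, matching y values: none (0 points).
  x = 3: rhs = 14, matching y values: none (0 points).
  x = 4: rhs = 13, matching y values: 6, 17 (2 points).
  x = 5: rhs = 13, matching y values: 6, 17 (2 points).
  x = 6: rhs = 20, matching y values: none (0 points).
  x = 7: rhs = 17, matching y values: none (0 points).
  x = 8: rhs = 10, matching y values: none (0 points).
  x = 9: rhs = 5, matching y values: none (0 points).
  x = 10: rhs = 8, matching y values: 10, 13 (2 points).
  x = 11: rhs = 2, matching y values: 5, 18 (2 points).
  x = 12: rhs = 16, matching y values: 4, 19 (2 points).
  x = 13: rhs = 10, matching y values: none (0 points).
  x = 14: rhs = 13, matching y values: 6, 17 (2 points).
  x = 15: rhs = 8, matching y values: 10, 13 (2 points).
  x = 16: rhs = 1, matching y values: 1, 22 (2 points).
  x = 17: rhs = 21, matching y values: none (0 points).
  x = 18: rhs = 5, matching y values: none (0 points).
  x = 19: rhs = 5, matching y values: none (0 points).
  x = 20: rhs = 4, matching y values: 2, 21 (2 points).
  x = 21: rhs = 8, matching y values: 10, 13 (2 points).
  x = 22: rhs = 0, matching y values: 0 (1 points).
Total affine count: 25.
Full point count |E(F_23)| = 25 + 1 = 26.
Hasse bound: |26 − (23+1)| = |2| = 2 ≤ 2√23 ≈ 9.5917 ✓.


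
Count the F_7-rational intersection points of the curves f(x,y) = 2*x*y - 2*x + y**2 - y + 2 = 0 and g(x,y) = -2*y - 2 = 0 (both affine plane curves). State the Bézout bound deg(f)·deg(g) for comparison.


Common zeros: {(1, 6)}; count = 1; Bézout bound = 2.

deg(f) = 2, deg(g) = 1, so Bézout bound = 2.
Scan x ∈ F_7. For each x, list the y ∈ F_7 with f(x, y) ≡ 0 and those with g(x, y) ≡ 0 (mod 7); the common zeros in that column are the intersection.
  x = 0: f ≡ 0 at y ∈ {4}; g ≡ 0 at y ∈ {6}; common: ∅.
  x = 1: f ≡ 0 at y ∈ {0, 6}; g ≡ 0 at y ∈ {6}; common: {6}.
  x = 2: f ≡ 0 at y ∈ ∅; g ≡ 0 at y ∈ {6}; common: ∅.
  x = 3: f ≡ 0 at y ∈ ∅; g ≡ 0 at y ∈ {6}; common: ∅.
  x = 4: f ≡ 0 at y ∈ ∅; g ≡ 0 at y ∈ {6}; common: ∅.
  x = 5: f ≡ 0 at y ∈ {2, 3}; g ≡ 0 at y ∈ {6}; common: ∅.
  x = 6: f ≡ 0 at y ∈ {5}; g ≡ 0 at y ∈ {6}; common: ∅.
Collecting: common zeros = {(1, 6)}, so the count is 1.
Comparison with the Bézout bound: 1 ≤ 2 = deg(f)·deg(g), as expected for curves with no common component (the affine F_7-count falls short of the bound because intersections may lie at infinity, over extension fields, or carry multiplicity).


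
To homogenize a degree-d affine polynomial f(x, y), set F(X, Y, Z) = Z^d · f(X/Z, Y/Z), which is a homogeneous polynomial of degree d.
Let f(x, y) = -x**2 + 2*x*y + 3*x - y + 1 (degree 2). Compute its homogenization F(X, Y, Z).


F(X, Y, Z) = -X**2 + 2*X*Y + 3*X*Z - Y*Z + Z**2

deg(f) = 2.
Substitute x = X/Z, y = Y/Z into f, then multiply by Z^2.
  monomial -1·x^2·y^0 ↦ -1·X^2·Y^0·Z^0.
  monomial 2·x^1·y^1 ↦ 2·X^1·Y^1·Z^0.
  monomial 3·x^1·y^0 ↦ 3·X^1·Y^0·Z^1.
  monomial -1·x^0·y^1 ↦ -1·X^0·Y^1·Z^1.
  monomial 1·x^0·y^0 ↦ 1·X^0·Y^0·Z^2.
Collecting: F(X, Y, Z) = -X**2 + 2*X*Y + 3*X*Z - Y*Z + Z**2.


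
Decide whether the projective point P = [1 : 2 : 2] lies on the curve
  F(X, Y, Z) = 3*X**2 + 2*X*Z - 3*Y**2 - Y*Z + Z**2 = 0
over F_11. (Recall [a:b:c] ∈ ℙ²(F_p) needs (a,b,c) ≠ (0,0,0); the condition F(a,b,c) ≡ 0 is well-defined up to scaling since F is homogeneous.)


F(1,2,2) ≡ 6 (mod 11); P is NOT on the curve.

Evaluate F(1, 2, 2) term-by-term (mod 11).
  3*X**2 ↦ 3·1·1·1 = 3
  2*X*Z ↦ 2·1·1·2 = 4
  -3*Y**2 ↦ -3·1·4·1 = -12
  -Y*Z ↦ -1·1·2·2 = -4
  Z**2 ↦ 1·1·1·4 = 4
Sum: F(1, 2, 2) = (3) + (4) + (-12) + (-4) + (4) = -5.
Reducing mod 11: -5 ≡ 6 (mod 11).
Since F(a, b, c) ≡ 6 ≠ 0 (mod 11), P does NOT lie on the curve.


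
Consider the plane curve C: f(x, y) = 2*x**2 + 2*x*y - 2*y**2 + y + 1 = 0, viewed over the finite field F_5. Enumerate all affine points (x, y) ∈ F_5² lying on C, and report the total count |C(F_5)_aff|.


Affine F_5-points: {(0, 1), (0, 2), (3, 2), (3, 4), (4, 1)}; count = 5.

For each of the 25 pairs (x, y) ∈ F_5², evaluate f(x, y) mod 5. Record the zeros.
  x = 0: [0↦1, 1↦0, 2↦0, 3↦1, 4↦3]  zeros at y ∈ {1, 2}
  x = 1: [0↦3, 1↦4, 2↦1, 3↦4, 4↦3]  zeros at y ∈ ∅
  x = 2: [0↦4, 1↦2, 2↦1, 3↦1, 4↦2]  zeros at y ∈ ∅
  x = 3: [0↦4, 1↦4, 2↦0, 3↦2, 4↦0]  zeros at y ∈ {2, 4}
  x = 4: [0↦3, 1↦0, 2↦3, 3↦2, 4↦2]  zeros at y ∈ {1}
Collecting zeros: affine points = {(0, 1), (0, 2), (3, 2), (3, 4), (4, 1)}.
Total count |C(F_5)_aff| = 5.


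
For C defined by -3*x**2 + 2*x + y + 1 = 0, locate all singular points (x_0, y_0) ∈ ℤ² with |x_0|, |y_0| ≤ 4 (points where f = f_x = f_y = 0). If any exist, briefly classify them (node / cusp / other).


No singular points in the scanned grid; C is smooth there.

Compute partial derivatives:
  f_x = 2 - 6*x.
  f_y = 1.
f_y = 1 is a nonzero constant, so f_y never vanishes: no point (x, y) can satisfy f = f_x = f_y = 0. In particular no (x, y) ∈ {−4, ..., 4}² is singular; the curve is smooth.


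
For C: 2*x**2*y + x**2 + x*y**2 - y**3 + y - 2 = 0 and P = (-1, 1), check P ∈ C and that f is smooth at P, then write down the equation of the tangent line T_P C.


Tangent line at P: -5*x - 2*y - 3 = 0.

Step 1: f(-1, 1) = 0, so P lies on C.
Step 2: partial derivatives
  f_x(x, y) = 4*x*y + 2*x + y**2, f_y(x, y) = 2*x**2 + 2*x*y - 3*y**2 + 1.
  f_x(P) = -5, f_y(P) = -2 (gradient nonzero, so P is smooth).
Step 3: tangent line at P: -5·(x − -1) + -2·(y − 1) = 0.
Expanding: -5*x - 2*y - 3 = 0.


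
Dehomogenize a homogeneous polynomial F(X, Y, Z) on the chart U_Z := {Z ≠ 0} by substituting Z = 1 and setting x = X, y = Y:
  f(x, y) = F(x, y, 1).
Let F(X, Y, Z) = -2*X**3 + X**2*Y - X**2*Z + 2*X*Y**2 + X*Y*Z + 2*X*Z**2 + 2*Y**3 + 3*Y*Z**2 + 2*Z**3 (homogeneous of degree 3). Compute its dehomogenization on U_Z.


f(x, y) = -2*x**3 + x**2*y - x**2 + 2*x*y**2 + x*y + 2*x + 2*y**3 + 3*y + 2

On U_Z we set Z = 1. Each monomial c·X^i·Y^j·Z^k in F becomes c·x^i·y^j·1^k = c·x^i·y^j.
Substituting Z = 1: F(X, Y, 1) = -2*x**3 + x**2*y - x**2 + 2*x*y**2 + x*y + 2*x + 2*y**3 + 3*y + 2.
Note: deg(f) ≤ deg(F) = 3; strict inequality happens when F is divisible by Z (lost terms).


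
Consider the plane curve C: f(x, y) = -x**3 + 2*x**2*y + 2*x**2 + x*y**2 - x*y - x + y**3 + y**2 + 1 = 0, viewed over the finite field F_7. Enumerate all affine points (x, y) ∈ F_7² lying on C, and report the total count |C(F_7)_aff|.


Affine F_7-points: {(1, 3), (4, 0), (4, 2), (5, 6)}; count = 4.

For each of the 49 pairs (x, y) ∈ F_7², evaluate f(x, y) mod 7. Record the zeros.
  x = 0: [0↦1, 1↦3, 2↦6, 3↦2, 4↦4, 5↦4, 6↦1]  zeros at y ∈ ∅
  x = 1: [0↦1, 1↦5, 2↦5, 3↦0, 4↦3, 5↦6, 6↦1]  zeros at y ∈ {3}
  x = 2: [0↦6, 1↦2, 2↦3, 3↦1, 4↦2, 5↦5, 6↦2]  zeros at y ∈ ∅
  x = 3: [0↦3, 1↦2, 2↦1, 3↦6, 4↦2, 5↦2, 6↦5]  zeros at y ∈ ∅
  x = 4: [0↦0, 1↦6, 2↦0, 3↦2, 4↦4, 5↦5, 6↦4]  zeros at y ∈ {0, 2}
  x = 5: [0↦5, 1↦1, 2↦1, 3↦4, 4↦2, 5↦1, 6↦0]  zeros at y ∈ {6}
  x = 6: [0↦5, 1↦2, 2↦5, 3↦6, 4↦4, 5↦5, 6↦1]  zeros at y ∈ ∅
Collecting zeros: affine points = {(1, 3), (4, 0), (4, 2), (5, 6)}.
Total count |C(F_7)_aff| = 4.
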